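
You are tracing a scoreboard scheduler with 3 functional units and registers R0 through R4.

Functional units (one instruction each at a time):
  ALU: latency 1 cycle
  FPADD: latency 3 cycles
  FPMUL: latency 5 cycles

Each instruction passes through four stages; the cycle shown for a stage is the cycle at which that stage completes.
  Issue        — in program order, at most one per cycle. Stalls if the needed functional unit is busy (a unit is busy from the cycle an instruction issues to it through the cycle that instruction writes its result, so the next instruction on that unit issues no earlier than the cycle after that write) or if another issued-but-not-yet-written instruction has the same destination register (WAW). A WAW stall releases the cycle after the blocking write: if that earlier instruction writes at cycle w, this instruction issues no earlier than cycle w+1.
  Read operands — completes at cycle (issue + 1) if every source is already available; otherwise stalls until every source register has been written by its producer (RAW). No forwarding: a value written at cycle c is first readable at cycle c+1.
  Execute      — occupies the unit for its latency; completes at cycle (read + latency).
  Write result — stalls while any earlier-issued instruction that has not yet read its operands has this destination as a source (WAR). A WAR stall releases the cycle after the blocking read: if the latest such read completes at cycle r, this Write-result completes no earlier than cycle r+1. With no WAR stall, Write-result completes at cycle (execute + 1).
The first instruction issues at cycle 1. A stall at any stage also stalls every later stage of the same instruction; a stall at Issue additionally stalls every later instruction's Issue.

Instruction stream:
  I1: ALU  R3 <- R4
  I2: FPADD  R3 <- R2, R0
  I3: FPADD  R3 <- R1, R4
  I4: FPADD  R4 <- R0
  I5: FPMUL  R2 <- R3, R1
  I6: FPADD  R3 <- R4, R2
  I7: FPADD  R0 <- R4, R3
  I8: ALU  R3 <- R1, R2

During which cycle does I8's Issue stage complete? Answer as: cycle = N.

cycle = 32

I1: IS=1 RO=2 EX=3 WR=4
I2: IS=5 RO=6 EX=9 WR=10  [WAW R3: wait I1 write@4]
I3: IS=11 RO=12 EX=15 WR=16  [struct: FPADD busy until I2 writes@10]
I4: IS=17 RO=18 EX=21 WR=22  [struct: FPADD busy until I3 writes@16]
I5: IS=18 RO=19 EX=24 WR=25
I6: IS=23 RO=26 EX=29 WR=30  [struct: FPADD busy until I4 writes@22; RAW R2: wait I5 write@25]
I7: IS=31 RO=32 EX=35 WR=36  [struct: FPADD busy until I6 writes@30]
I8: IS=32 RO=33 EX=34 WR=35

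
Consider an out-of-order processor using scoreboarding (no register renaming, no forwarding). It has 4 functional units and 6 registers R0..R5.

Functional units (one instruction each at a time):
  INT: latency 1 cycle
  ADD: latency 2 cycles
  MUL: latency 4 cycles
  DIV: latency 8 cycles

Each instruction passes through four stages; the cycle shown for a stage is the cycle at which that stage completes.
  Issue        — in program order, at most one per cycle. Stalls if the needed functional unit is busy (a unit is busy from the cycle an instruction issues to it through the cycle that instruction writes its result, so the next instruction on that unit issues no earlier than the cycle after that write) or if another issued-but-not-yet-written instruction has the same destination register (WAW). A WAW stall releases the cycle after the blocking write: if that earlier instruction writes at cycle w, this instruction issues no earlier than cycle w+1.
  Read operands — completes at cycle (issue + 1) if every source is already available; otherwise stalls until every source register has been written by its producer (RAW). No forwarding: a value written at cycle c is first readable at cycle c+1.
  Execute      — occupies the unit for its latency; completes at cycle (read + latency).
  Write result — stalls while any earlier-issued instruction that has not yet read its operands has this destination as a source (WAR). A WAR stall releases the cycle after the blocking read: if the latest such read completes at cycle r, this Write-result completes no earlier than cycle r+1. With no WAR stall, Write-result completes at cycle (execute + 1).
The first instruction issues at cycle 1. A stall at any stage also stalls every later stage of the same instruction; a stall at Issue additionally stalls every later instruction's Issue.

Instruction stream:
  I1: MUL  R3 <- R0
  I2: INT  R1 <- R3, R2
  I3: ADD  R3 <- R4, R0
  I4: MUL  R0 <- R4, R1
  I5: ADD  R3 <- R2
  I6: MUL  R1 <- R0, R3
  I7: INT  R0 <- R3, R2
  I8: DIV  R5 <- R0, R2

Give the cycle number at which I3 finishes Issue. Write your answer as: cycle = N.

c1: I1→MUL
c2: I1 RO; I2→INT
c6: I1 EX
c7: I1 WR R3
c8: I2 RO; I3→ADD
c9: I2 EX; I3 RO; I4→MUL
c10: I2 WR R1
c11: I3 EX; I4 RO
c12: I3 WR R3
c13: I5→ADD
c14: I5 RO
c15: I4 EX
c16: I4 WR R0; I5 EX
c17: I5 WR R3; I6→MUL
c18: I6 RO; I7→INT
c19: I7 RO; I8→DIV
c20: I7 EX
c21: I7 WR R0
c22: I6 EX; I8 RO
c23: I6 WR R1
c30: I8 EX
c31: I8 WR R5

cycle = 8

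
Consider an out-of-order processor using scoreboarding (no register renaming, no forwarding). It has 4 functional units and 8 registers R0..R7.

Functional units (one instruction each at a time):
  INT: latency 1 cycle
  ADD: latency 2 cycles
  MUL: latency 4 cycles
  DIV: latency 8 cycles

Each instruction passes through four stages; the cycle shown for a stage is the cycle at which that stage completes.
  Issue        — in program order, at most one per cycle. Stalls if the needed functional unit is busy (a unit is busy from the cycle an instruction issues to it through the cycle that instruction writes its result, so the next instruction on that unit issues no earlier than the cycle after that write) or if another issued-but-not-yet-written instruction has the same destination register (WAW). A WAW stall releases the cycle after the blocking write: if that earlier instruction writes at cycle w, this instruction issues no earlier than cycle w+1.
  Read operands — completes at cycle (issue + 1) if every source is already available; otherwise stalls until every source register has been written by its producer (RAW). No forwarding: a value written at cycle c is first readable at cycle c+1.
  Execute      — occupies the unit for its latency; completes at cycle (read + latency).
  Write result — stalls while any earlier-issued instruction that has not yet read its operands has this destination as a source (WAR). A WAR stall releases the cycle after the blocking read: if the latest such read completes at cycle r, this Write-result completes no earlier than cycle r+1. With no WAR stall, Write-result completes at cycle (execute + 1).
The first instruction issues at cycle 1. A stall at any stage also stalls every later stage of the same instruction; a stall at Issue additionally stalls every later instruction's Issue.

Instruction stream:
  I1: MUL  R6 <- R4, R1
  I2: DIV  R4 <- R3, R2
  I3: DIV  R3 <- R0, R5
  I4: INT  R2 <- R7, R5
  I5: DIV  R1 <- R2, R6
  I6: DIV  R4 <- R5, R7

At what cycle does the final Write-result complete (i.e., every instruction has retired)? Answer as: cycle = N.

t=1  I1→MUL
t=2  I1 RO, I2→DIV
t=3  I2 RO
t=6  I1 EX
t=7  I1 WR R6
t=11  I2 EX
t=12  I2 WR R4
t=13  I3→DIV
t=14  I3 RO, I4→INT
t=15  I4 RO
t=16  I4 EX
t=17  I4 WR R2
t=22  I3 EX
t=23  I3 WR R3
t=24  I5→DIV
t=25  I5 RO
t=33  I5 EX
t=34  I5 WR R1
t=35  I6→DIV
t=36  I6 RO
t=44  I6 EX
t=45  I6 WR R4

cycle = 45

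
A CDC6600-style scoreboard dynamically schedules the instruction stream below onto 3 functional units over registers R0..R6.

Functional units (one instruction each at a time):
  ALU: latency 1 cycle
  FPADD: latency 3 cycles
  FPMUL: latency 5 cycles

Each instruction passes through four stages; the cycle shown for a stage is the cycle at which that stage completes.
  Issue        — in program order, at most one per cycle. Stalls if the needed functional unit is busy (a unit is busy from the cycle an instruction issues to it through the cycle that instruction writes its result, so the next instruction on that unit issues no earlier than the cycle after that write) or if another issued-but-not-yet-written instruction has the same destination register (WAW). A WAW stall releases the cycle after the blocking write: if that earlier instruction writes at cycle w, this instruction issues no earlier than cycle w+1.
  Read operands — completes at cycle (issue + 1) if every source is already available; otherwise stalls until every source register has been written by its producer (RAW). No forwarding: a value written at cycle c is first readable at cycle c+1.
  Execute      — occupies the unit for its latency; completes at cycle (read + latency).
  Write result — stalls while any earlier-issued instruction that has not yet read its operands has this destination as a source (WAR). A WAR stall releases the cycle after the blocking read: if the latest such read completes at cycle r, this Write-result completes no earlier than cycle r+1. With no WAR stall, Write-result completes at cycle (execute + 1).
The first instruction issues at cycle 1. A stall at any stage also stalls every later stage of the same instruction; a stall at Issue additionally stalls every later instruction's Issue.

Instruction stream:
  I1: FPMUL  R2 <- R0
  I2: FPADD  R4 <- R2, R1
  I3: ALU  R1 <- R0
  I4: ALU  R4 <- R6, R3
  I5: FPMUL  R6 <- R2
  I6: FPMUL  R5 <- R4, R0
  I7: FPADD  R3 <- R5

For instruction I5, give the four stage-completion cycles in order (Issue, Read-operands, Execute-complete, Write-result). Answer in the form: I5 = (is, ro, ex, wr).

[I1] 1/2/7/8
[I2] 2/9/12/13  (RAW R2: wait I1 write@8)
[I3] 3/4/5/10  (WAR R1: wait I2 read@9)
[I4] 14/15/16/17  (WAW R4: wait I2 write@13)
[I5] 15/16/21/22
[I6] 23/24/29/30  (struct: FPMUL busy until I5 writes@22)
[I7] 24/31/34/35  (RAW R5: wait I6 write@30)

I5 = (15, 16, 21, 22)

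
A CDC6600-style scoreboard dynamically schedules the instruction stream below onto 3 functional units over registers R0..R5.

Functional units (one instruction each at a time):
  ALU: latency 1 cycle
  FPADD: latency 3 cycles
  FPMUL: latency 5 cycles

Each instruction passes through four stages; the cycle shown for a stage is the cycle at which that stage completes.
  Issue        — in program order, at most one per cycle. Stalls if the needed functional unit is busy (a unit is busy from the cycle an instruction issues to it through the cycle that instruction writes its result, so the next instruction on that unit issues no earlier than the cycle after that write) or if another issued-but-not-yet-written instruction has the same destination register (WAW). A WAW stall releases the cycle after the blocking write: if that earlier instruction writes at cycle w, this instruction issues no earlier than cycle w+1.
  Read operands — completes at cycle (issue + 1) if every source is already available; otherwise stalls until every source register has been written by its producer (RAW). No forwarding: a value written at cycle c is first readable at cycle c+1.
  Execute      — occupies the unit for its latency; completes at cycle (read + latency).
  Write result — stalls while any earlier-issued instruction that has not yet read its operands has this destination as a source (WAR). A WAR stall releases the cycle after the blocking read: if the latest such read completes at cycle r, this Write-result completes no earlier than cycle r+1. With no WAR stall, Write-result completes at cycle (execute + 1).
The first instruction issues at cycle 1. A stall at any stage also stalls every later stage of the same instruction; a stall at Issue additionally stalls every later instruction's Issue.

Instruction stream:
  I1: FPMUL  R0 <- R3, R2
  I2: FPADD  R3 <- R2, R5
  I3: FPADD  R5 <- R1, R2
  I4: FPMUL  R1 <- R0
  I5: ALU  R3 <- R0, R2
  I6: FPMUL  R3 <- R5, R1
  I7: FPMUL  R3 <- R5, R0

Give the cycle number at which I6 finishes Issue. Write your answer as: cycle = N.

[1] I1 dispatched to FPMUL
[2] I1 operands ready; I2 dispatched to FPADD
[3] I2 operands ready
[6] I2 complete
[7] I1 complete; R3←I2
[8] R0←I1; I3 dispatched to FPADD
[9] I3 operands ready; I4 dispatched to FPMUL
[10] I4 operands ready; I5 dispatched to ALU
[11] I5 operands ready
[12] I3 complete; I5 complete
[13] R5←I3; R3←I5
[15] I4 complete
[16] R1←I4
[17] I6 dispatched to FPMUL
[18] I6 operands ready
[23] I6 complete
[24] R3←I6
[25] I7 dispatched to FPMUL
[26] I7 operands ready
[31] I7 complete
[32] R3←I7

cycle = 17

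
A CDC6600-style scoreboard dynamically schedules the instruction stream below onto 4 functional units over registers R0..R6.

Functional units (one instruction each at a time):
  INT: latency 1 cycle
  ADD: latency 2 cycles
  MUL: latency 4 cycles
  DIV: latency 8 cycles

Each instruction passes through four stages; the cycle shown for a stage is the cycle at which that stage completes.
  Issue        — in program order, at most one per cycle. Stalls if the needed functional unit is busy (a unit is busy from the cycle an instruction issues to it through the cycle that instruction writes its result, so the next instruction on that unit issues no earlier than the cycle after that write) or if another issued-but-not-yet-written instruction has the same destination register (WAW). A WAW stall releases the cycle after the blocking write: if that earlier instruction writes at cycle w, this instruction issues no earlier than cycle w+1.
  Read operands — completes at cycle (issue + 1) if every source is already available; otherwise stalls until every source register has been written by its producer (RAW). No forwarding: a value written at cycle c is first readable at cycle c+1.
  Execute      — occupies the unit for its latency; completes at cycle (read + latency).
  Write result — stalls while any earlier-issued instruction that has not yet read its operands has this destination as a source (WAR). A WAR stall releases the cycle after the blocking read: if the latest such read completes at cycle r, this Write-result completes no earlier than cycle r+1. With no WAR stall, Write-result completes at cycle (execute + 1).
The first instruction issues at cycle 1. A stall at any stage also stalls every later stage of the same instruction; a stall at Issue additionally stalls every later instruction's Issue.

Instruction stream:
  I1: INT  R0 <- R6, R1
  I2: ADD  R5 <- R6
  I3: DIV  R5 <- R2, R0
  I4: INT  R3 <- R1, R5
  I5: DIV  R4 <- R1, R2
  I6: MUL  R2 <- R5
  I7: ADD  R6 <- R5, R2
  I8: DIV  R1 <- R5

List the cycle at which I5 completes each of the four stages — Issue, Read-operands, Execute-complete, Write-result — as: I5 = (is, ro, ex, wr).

I1  is:1  ro:2  ex:3  wr:4
I2  is:2  ro:3  ex:5  wr:6
I3  is:7  ro:8  ex:16  wr:17  — WAW R5: wait I2 write@6
I4  is:8  ro:18  ex:19  wr:20  — RAW R5: wait I3 write@17
I5  is:18  ro:19  ex:27  wr:28  — struct: DIV busy until I3 writes@17
I6  is:19  ro:20  ex:24  wr:25
I7  is:20  ro:26  ex:28  wr:29  — RAW R2: wait I6 write@25
I8  is:29  ro:30  ex:38  wr:39  — struct: DIV busy until I5 writes@28

I5 = (18, 19, 27, 28)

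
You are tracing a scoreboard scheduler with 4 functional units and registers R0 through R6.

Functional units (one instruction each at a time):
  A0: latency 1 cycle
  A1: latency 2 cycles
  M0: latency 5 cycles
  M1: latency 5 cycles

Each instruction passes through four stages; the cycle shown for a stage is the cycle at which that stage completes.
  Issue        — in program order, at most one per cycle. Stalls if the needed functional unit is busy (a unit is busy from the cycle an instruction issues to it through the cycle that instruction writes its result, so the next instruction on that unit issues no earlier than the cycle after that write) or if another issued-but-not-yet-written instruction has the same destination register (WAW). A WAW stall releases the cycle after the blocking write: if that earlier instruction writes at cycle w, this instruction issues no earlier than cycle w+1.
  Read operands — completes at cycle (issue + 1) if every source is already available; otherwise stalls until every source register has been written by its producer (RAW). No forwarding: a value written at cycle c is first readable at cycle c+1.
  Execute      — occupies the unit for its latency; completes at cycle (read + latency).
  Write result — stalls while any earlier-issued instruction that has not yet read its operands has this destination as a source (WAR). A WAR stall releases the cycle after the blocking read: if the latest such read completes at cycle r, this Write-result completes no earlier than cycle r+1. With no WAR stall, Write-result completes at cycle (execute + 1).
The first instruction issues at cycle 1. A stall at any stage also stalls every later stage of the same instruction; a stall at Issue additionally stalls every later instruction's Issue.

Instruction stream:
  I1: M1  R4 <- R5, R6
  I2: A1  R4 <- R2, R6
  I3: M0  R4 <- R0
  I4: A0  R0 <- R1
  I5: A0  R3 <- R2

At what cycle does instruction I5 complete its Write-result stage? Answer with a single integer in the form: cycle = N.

cycle = 22

c1: I1→M1
c2: I1 RO
c7: I1 EX
c8: I1 WR R4
c9: I2→A1
c10: I2 RO
c12: I2 EX
c13: I2 WR R4
c14: I3→M0
c15: I3 RO · I4→A0
c16: I4 RO
c17: I4 EX
c18: I4 WR R0
c19: I5→A0
c20: I3 EX · I5 RO
c21: I3 WR R4 · I5 EX
c22: I5 WR R3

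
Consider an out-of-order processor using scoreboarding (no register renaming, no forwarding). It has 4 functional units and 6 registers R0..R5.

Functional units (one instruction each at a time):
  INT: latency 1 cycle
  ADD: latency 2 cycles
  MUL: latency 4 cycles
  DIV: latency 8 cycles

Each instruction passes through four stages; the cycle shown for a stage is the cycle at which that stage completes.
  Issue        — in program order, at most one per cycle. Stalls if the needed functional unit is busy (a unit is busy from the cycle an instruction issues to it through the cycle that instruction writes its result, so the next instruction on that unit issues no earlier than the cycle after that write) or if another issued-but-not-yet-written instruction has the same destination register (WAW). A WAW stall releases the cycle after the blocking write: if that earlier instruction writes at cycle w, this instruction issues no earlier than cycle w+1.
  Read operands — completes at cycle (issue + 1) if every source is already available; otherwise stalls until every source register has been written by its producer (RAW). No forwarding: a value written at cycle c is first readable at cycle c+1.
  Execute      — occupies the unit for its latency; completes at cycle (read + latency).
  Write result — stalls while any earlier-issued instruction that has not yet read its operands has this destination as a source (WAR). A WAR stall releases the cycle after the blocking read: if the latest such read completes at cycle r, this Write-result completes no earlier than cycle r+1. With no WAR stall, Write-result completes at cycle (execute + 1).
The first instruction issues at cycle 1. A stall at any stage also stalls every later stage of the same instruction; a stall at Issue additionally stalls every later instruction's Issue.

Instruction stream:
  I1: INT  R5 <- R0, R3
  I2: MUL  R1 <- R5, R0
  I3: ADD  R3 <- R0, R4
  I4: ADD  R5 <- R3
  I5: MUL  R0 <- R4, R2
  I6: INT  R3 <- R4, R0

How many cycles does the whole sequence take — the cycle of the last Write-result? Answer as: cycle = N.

I1 -> (1, 2, 3, 4)
I2 -> (2, 5, 9, 10)  // RAW R5: wait I1 write@4
I3 -> (3, 4, 6, 7)
I4 -> (8, 9, 11, 12)  // struct: ADD busy until I3 writes@7
I5 -> (11, 12, 16, 17)  // struct: MUL busy until I2 writes@10
I6 -> (12, 18, 19, 20)  // RAW R0: wait I5 write@17

cycle = 20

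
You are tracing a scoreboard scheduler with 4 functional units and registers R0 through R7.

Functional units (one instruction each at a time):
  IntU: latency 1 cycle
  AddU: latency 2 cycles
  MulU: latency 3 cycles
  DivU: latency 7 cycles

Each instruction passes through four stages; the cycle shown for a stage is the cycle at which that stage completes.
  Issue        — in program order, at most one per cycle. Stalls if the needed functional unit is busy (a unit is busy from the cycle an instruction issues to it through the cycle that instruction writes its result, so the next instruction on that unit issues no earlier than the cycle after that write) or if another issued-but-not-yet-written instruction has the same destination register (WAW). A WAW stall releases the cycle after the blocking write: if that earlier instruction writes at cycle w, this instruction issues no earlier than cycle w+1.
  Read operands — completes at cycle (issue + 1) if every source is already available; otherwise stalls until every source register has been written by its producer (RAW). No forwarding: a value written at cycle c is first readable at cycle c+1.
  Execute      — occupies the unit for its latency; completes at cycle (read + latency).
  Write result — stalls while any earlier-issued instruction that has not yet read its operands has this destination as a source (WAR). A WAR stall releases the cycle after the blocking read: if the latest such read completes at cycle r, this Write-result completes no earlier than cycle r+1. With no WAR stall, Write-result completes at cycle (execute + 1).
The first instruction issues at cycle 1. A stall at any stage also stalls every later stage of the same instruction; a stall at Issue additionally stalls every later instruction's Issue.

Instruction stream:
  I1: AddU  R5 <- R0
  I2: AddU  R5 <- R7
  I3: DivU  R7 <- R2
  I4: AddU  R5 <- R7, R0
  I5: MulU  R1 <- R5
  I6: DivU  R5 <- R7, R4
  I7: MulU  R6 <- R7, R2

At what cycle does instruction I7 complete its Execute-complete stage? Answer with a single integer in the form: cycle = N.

  I1 | 1 | 2 | 4 | 5
  I2 | 6 | 7 | 9 | 10   struct: AddU busy until I1 writes@5
  I3 | 7 | 8 | 15 | 16
  I4 | 11 | 17 | 19 | 20   struct: AddU busy until I2 writes@10 · RAW R7: wait I3 write@16
  I5 | 12 | 21 | 24 | 25   RAW R5: wait I4 write@20
  I6 | 21 | 22 | 29 | 30   WAW R5: wait I4 write@20
  I7 | 26 | 27 | 30 | 31   struct: MulU busy until I5 writes@25

cycle = 30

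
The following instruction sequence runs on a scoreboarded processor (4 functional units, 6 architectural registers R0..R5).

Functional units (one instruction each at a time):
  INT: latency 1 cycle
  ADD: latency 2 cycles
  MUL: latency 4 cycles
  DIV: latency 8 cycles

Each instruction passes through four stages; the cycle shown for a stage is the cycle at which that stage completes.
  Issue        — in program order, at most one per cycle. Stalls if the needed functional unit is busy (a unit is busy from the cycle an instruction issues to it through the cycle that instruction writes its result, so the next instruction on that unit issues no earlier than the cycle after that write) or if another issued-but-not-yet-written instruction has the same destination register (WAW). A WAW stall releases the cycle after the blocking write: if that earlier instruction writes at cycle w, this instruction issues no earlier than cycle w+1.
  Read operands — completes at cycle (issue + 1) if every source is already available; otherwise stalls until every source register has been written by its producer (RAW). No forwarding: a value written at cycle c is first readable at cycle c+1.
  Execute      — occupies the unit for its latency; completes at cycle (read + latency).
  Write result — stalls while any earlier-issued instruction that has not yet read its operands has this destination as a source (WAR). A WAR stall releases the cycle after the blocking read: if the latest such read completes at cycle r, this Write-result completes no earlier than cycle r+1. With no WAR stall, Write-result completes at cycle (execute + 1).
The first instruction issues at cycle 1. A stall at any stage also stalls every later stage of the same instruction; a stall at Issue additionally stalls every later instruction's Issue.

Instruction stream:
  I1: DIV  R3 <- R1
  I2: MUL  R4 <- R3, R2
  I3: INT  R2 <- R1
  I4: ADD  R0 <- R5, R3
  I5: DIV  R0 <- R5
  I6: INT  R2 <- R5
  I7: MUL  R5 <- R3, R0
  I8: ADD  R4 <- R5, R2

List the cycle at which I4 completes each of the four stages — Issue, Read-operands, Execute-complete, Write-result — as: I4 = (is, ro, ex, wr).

I4 = (4, 12, 14, 15)

[I1] 1/2/10/11
[I2] 2/12/16/17  (RAW R3: wait I1 write@11)
[I3] 3/4/5/13  (WAR R2: wait I2 read@12)
[I4] 4/12/14/15  (RAW R3: wait I1 write@11)
[I5] 16/17/25/26  (WAW R0: wait I4 write@15)
[I6] 17/18/19/20
[I7] 18/27/31/32  (RAW R0: wait I5 write@26)
[I8] 19/33/35/36  (RAW R5: wait I7 write@32)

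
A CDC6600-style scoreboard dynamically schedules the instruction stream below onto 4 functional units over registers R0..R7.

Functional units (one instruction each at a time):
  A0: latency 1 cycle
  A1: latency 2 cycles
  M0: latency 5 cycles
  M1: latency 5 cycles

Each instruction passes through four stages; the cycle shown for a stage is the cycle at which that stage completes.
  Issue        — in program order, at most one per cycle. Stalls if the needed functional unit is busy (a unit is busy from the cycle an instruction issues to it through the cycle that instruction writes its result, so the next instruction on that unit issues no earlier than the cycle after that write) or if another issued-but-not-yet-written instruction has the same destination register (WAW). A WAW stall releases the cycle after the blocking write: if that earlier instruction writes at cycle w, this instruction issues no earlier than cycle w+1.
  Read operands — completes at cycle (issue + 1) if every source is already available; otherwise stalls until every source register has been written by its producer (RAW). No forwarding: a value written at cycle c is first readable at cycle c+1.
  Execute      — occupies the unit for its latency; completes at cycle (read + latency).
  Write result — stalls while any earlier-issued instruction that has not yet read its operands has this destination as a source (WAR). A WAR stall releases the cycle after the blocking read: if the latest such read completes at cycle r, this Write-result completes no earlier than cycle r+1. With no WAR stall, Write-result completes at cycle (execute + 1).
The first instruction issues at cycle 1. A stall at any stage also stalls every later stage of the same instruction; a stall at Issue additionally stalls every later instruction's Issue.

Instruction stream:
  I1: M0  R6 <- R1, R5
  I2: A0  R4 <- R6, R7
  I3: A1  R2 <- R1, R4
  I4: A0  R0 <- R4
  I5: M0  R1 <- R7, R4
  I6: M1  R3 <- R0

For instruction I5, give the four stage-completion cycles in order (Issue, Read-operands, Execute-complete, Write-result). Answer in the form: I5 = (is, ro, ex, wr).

I5 = (13, 14, 19, 20)

[I1] 1/2/7/8
[I2] 2/9/10/11  (RAW R6: wait I1 write@8)
[I3] 3/12/14/15  (RAW R4: wait I2 write@11)
[I4] 12/13/14/15  (struct: A0 busy until I2 writes@11)
[I5] 13/14/19/20
[I6] 14/16/21/22  (RAW R0: wait I4 write@15)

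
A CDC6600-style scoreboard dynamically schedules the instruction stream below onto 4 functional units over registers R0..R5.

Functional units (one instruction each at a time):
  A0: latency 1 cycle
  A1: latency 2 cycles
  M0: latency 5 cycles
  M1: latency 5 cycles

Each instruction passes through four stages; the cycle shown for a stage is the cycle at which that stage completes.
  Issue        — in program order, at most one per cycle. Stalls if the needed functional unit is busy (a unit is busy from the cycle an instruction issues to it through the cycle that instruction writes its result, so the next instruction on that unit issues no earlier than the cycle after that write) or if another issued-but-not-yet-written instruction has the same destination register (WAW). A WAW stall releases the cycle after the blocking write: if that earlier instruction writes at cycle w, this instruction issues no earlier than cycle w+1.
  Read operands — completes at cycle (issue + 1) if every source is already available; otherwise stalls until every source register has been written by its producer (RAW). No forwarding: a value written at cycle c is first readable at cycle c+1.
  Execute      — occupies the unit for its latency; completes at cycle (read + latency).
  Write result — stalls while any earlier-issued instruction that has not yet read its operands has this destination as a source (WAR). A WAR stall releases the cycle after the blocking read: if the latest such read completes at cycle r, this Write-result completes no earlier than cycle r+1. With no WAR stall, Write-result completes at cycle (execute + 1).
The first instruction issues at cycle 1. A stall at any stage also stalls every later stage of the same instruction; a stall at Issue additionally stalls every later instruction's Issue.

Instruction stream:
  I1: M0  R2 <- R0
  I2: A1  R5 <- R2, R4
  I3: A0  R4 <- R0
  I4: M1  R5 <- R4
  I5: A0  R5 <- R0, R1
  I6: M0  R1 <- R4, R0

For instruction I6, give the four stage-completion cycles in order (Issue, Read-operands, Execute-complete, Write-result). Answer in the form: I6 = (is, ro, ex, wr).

I6 = (22, 23, 28, 29)

I1: IS=1 RO=2 EX=7 WR=8
I2: IS=2 RO=9 EX=11 WR=12  [RAW R2: wait I1 write@8]
I3: IS=3 RO=4 EX=5 WR=10  [WAR R4: wait I2 read@9]
I4: IS=13 RO=14 EX=19 WR=20  [WAW R5: wait I2 write@12]
I5: IS=21 RO=22 EX=23 WR=24  [WAW R5: wait I4 write@20]
I6: IS=22 RO=23 EX=28 WR=29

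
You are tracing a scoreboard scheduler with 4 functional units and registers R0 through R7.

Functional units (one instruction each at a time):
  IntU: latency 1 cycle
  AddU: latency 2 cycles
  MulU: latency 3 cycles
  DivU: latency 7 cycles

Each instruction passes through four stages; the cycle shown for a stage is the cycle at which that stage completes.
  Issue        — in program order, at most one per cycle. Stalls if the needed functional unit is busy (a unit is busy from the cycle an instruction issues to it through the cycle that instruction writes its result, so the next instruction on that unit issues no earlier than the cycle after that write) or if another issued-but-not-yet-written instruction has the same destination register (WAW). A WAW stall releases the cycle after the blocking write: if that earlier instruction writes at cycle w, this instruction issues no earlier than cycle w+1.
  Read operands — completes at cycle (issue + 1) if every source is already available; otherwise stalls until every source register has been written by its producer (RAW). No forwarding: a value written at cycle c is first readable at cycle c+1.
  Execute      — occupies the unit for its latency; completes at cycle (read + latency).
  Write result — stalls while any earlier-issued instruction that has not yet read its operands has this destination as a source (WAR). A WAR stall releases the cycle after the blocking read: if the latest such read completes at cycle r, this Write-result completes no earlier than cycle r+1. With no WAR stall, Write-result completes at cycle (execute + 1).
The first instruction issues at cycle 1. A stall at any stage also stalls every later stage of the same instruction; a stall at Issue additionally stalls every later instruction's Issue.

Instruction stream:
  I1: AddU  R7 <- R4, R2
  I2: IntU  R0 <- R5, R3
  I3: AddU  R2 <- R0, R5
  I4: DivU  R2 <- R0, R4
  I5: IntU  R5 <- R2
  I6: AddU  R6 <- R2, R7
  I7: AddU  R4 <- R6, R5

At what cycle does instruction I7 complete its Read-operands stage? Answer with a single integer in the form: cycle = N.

cycle = 26

[I1] 1/2/4/5
[I2] 2/3/4/5
[I3] 6/7/9/10  (struct: AddU busy until I1 writes@5)
[I4] 11/12/19/20  (WAW R2: wait I3 write@10)
[I5] 12/21/22/23  (RAW R2: wait I4 write@20)
[I6] 13/21/23/24  (RAW R2: wait I4 write@20)
[I7] 25/26/28/29  (struct: AddU busy until I6 writes@24)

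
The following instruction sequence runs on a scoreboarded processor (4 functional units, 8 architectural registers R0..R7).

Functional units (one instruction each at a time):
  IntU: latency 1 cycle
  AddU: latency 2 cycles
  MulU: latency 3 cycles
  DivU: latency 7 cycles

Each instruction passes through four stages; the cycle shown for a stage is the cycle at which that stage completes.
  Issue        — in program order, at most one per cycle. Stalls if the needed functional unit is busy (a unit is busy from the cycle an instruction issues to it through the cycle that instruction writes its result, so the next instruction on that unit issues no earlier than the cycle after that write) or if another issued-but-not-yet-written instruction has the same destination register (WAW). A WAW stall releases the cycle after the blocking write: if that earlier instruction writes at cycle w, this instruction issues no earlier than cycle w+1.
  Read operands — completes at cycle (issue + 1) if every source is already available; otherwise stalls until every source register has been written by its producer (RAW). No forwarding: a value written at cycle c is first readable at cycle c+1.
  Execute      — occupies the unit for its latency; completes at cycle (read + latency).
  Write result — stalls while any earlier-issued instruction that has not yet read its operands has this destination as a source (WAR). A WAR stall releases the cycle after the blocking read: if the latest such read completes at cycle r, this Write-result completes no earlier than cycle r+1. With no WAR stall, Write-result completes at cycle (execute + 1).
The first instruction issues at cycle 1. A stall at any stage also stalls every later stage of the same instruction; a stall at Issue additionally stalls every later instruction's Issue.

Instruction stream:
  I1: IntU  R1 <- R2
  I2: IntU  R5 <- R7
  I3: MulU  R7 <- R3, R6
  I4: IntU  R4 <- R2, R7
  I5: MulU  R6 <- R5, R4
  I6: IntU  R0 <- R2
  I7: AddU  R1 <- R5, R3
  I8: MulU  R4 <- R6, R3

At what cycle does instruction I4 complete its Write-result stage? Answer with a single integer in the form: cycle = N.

cycle = 14

c1: issue I1 (IntU)
c2: I1 read-ops
c3: I1 finished on IntU
c4: I1→R1
c5: issue I2 (IntU)
c6: I2 read-ops | issue I3 (MulU)
c7: I2 finished on IntU | I3 read-ops
c8: I2→R5
c9: issue I4 (IntU)
c10: I3 finished on MulU
c11: I3→R7
c12: I4 read-ops | issue I5 (MulU)
c13: I4 finished on IntU
c14: I4→R4
c15: I5 read-ops | issue I6 (IntU)
c16: I6 read-ops | issue I7 (AddU)
c17: I6 finished on IntU | I7 read-ops
c18: I5 finished on MulU | I6→R0
c19: I5→R6 | I7 finished on AddU
c20: I7→R1 | issue I8 (MulU)
c21: I8 read-ops
c24: I8 finished on MulU
c25: I8→R4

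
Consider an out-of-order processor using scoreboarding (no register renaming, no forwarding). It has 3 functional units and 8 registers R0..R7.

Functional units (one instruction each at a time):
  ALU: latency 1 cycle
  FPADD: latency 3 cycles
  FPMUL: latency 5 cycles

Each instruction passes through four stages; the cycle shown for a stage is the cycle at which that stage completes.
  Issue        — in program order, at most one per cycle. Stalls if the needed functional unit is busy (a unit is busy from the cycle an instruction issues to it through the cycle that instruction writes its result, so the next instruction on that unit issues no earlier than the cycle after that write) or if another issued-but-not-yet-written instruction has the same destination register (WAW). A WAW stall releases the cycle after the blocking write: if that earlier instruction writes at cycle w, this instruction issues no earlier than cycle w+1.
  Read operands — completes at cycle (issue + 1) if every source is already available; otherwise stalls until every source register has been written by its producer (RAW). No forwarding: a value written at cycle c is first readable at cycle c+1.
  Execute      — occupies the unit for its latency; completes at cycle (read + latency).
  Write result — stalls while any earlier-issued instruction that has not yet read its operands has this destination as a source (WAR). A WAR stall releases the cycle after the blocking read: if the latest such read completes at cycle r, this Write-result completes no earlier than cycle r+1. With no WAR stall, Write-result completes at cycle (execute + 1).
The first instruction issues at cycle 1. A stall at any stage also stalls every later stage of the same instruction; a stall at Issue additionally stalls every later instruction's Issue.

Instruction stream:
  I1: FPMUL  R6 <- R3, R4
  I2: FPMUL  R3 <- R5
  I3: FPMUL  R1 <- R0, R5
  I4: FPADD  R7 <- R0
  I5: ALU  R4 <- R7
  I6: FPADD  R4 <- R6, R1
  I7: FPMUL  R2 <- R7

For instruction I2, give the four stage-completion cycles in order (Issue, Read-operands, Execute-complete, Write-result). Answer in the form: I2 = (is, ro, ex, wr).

I1 -> (1, 2, 7, 8)
I2 -> (9, 10, 15, 16)  // struct: FPMUL busy until I1 writes@8
I3 -> (17, 18, 23, 24)  // struct: FPMUL busy until I2 writes@16
I4 -> (18, 19, 22, 23)
I5 -> (19, 24, 25, 26)  // RAW R7: wait I4 write@23
I6 -> (27, 28, 31, 32)  // WAW R4: wait I5 write@26
I7 -> (28, 29, 34, 35)

I2 = (9, 10, 15, 16)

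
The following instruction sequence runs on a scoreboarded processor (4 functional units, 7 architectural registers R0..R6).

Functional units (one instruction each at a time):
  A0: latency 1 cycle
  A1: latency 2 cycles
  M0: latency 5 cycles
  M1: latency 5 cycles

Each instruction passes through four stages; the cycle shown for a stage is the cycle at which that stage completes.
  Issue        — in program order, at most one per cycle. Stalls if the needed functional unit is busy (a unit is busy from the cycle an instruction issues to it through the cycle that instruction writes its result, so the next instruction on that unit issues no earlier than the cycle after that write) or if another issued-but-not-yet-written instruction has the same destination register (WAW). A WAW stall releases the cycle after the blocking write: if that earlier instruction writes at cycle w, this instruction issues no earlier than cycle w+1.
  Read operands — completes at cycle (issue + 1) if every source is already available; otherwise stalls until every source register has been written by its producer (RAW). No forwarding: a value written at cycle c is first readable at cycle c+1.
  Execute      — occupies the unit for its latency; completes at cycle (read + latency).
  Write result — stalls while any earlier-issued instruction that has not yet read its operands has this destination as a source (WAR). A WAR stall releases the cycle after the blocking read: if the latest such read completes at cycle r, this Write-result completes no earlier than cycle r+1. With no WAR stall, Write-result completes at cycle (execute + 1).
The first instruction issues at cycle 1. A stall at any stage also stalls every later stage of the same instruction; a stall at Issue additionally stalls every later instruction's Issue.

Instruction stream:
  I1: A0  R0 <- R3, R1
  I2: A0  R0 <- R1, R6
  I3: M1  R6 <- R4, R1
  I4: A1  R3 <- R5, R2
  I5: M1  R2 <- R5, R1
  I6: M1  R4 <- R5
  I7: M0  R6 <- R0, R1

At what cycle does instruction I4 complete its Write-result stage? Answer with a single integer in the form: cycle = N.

cycle = 11

t=1  I1 dispatched to A0
t=2  I1 operands ready
t=3  I1 complete
t=4  R0←I1
t=5  I2 dispatched to A0
t=6  I2 operands ready | I3 dispatched to M1
t=7  I2 complete | I3 operands ready | I4 dispatched to A1
t=8  R0←I2 | I4 operands ready
t=10  I4 complete
t=11  R3←I4
t=12  I3 complete
t=13  R6←I3
t=14  I5 dispatched to M1
t=15  I5 operands ready
t=20  I5 complete
t=21  R2←I5
t=22  I6 dispatched to M1
t=23  I6 operands ready | I7 dispatched to M0
t=24  I7 operands ready
t=28  I6 complete
t=29  R4←I6 | I7 complete
t=30  R6←I7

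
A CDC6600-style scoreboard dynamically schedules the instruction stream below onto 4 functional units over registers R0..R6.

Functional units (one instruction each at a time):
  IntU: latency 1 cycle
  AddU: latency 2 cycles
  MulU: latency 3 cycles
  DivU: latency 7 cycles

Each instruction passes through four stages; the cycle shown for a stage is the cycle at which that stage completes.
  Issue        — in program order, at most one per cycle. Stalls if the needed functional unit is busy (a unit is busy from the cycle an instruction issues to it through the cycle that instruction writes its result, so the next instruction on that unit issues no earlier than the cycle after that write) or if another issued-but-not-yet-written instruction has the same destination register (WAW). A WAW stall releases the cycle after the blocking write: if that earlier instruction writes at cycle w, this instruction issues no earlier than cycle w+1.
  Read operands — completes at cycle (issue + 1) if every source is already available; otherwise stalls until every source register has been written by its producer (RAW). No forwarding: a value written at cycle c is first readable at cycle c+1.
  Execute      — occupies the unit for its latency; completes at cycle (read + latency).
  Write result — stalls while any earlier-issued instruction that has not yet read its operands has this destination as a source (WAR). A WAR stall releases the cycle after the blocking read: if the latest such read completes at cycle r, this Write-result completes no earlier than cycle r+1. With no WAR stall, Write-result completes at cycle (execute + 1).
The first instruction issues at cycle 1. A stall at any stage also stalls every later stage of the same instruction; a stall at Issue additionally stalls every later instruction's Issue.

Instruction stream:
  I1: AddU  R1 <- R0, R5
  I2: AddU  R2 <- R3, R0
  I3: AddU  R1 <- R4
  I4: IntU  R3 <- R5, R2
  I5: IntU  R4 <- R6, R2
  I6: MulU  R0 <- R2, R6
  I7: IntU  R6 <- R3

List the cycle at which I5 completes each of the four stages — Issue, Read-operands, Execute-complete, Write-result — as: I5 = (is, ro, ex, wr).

  I1 | 1 | 2 | 4 | 5
  I2 | 6 | 7 | 9 | 10   struct: AddU busy until I1 writes@5
  I3 | 11 | 12 | 14 | 15   struct: AddU busy until I2 writes@10
  I4 | 12 | 13 | 14 | 15
  I5 | 16 | 17 | 18 | 19   struct: IntU busy until I4 writes@15
  I6 | 17 | 18 | 21 | 22
  I7 | 20 | 21 | 22 | 23   struct: IntU busy until I5 writes@19

I5 = (16, 17, 18, 19)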